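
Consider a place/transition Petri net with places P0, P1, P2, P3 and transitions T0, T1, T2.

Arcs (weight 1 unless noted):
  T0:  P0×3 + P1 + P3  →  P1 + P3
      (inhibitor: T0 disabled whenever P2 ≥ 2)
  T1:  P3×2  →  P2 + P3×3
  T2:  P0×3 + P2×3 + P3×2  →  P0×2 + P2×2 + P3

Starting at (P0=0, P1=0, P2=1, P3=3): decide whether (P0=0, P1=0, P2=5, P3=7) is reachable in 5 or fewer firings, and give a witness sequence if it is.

step 1: fire T1:  (P0=0, P1=0, P2=1, P3=3) → (P0=0, P1=0, P2=2, P3=4)
step 2: fire T1:  (P0=0, P1=0, P2=2, P3=4) → (P0=0, P1=0, P2=3, P3=5)
step 3: fire T1:  (P0=0, P1=0, P2=3, P3=5) → (P0=0, P1=0, P2=4, P3=6)
step 4: fire T1:  (P0=0, P1=0, P2=4, P3=6) → (P0=0, P1=0, P2=5, P3=7)

YES — reachable via ⟨T1, T1, T1, T1⟩ (4 firings)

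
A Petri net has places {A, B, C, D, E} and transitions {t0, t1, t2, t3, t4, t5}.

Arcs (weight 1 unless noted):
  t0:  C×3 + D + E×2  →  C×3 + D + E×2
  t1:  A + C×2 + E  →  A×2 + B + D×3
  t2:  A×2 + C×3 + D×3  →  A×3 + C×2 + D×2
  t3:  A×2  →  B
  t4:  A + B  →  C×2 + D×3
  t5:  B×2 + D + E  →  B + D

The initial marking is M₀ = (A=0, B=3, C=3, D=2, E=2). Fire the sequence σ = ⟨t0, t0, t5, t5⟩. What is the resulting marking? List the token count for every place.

(A=0, B=1, C=3, D=2, E=0)

step 1: fire t0:  (A=0, B=3, C=3, D=2, E=2) → (A=0, B=3, C=3, D=2, E=2)
step 2: fire t0:  (A=0, B=3, C=3, D=2, E=2) → (A=0, B=3, C=3, D=2, E=2)
step 3: fire t5:  (A=0, B=3, C=3, D=2, E=2) → (A=0, B=2, C=3, D=2, E=1)
step 4: fire t5:  (A=0, B=2, C=3, D=2, E=1) → (A=0, B=1, C=3, D=2, E=0)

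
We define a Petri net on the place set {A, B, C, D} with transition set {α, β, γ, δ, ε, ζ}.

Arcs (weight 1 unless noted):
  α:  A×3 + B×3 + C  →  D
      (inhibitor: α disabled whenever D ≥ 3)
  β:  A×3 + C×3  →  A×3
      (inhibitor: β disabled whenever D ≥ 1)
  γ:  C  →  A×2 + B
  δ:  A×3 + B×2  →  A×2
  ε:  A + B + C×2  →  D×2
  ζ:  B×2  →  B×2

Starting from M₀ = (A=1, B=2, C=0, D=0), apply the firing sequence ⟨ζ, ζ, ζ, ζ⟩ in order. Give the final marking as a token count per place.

(A=1, B=2, C=0, D=0)

step 1: fire ζ:  (A=1, B=2, C=0, D=0) → (A=1, B=2, C=0, D=0)
step 2: fire ζ:  (A=1, B=2, C=0, D=0) → (A=1, B=2, C=0, D=0)
step 3: fire ζ:  (A=1, B=2, C=0, D=0) → (A=1, B=2, C=0, D=0)
step 4: fire ζ:  (A=1, B=2, C=0, D=0) → (A=1, B=2, C=0, D=0)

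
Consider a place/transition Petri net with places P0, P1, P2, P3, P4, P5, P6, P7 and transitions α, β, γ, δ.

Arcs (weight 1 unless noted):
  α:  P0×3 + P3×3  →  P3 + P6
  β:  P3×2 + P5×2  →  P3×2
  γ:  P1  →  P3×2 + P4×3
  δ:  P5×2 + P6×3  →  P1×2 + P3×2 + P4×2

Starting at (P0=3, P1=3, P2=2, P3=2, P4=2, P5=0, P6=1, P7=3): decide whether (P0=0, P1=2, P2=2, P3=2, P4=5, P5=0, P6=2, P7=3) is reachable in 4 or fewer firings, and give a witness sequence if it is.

step 1: fire γ:  (P0=3, P1=3, P2=2, P3=2, P4=2, P5=0, P6=1, P7=3) → (P0=3, P1=2, P2=2, P3=4, P4=5, P5=0, P6=1, P7=3)
step 2: fire α:  (P0=3, P1=2, P2=2, P3=4, P4=5, P5=0, P6=1, P7=3) → (P0=0, P1=2, P2=2, P3=2, P4=5, P5=0, P6=2, P7=3)

YES — reachable via ⟨γ, α⟩ (2 firings)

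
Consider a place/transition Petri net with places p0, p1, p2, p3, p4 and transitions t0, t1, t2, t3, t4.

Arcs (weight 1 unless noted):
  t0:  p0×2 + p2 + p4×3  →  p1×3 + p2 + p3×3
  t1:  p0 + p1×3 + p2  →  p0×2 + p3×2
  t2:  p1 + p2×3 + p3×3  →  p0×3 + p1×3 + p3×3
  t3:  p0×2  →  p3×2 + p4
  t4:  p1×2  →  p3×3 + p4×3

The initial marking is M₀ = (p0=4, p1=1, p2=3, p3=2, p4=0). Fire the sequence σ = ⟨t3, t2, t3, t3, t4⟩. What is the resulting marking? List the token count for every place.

step 1: fire t3:  (p0=4, p1=1, p2=3, p3=2, p4=0) → (p0=2, p1=1, p2=3, p3=4, p4=1)
step 2: fire t2:  (p0=2, p1=1, p2=3, p3=4, p4=1) → (p0=5, p1=3, p2=0, p3=4, p4=1)
step 3: fire t3:  (p0=5, p1=3, p2=0, p3=4, p4=1) → (p0=3, p1=3, p2=0, p3=6, p4=2)
step 4: fire t3:  (p0=3, p1=3, p2=0, p3=6, p4=2) → (p0=1, p1=3, p2=0, p3=8, p4=3)
step 5: fire t4:  (p0=1, p1=3, p2=0, p3=8, p4=3) → (p0=1, p1=1, p2=0, p3=11, p4=6)

(p0=1, p1=1, p2=0, p3=11, p4=6)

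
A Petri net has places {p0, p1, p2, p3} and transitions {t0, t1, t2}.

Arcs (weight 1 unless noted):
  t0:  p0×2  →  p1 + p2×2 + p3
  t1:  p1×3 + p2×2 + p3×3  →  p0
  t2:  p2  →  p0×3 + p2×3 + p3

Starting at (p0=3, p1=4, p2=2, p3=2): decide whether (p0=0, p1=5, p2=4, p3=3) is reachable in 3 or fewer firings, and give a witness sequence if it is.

depth 0: 1 marking
depth 1: 3 markings reached so far
depth 2: 7 markings reached so far
depth 3: 13 markings reached so far
target is not among the 13 markings reachable within 3 steps

NO — not reachable within 3 firings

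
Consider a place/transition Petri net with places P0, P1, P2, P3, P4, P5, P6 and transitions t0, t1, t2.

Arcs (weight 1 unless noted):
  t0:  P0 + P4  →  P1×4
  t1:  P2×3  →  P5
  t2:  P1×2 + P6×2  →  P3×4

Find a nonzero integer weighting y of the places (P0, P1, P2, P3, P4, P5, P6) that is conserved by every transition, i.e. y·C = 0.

Incidence matrix C (rows=places, cols=transitions):
       t0   t1   t2
   P0  -1    0    0
   P1   4    0   -2
   P2   0   -3    0
   P3   0    0    4
   P4  -1    0    0
   P5   0    1    0
   P6   0    0   -2

Candidate y = [8, 2, 0, 1, 0, 0, 0]; check y·C column-wise:
  col t0: 8·-1 + 2·4 + 1·0 + 0·-1 = 0
  col t1: 8·0 + 2·0 + 0·-3 + 1·0 + 0·1 = 0
  col t2: 8·0 + 2·-2 + 1·4 + 0·-2 = 0

y = (P0:8, P1:2, P2:0, P3:1, P4:0, P5:0, P6:0)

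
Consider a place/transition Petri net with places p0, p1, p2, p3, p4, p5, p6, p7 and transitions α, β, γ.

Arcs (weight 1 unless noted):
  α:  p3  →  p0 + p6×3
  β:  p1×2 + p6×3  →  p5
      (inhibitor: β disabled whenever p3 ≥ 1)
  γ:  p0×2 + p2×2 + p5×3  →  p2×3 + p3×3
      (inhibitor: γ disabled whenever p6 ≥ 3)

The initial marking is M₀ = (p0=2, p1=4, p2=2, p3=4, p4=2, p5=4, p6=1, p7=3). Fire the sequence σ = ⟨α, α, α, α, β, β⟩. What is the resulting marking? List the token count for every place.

step 1: fire α:  (p0=2, p1=4, p2=2, p3=4, p4=2, p5=4, p6=1, p7=3) → (p0=3, p1=4, p2=2, p3=3, p4=2, p5=4, p6=4, p7=3)
step 2: fire α:  (p0=3, p1=4, p2=2, p3=3, p4=2, p5=4, p6=4, p7=3) → (p0=4, p1=4, p2=2, p3=2, p4=2, p5=4, p6=7, p7=3)
step 3: fire α:  (p0=4, p1=4, p2=2, p3=2, p4=2, p5=4, p6=7, p7=3) → (p0=5, p1=4, p2=2, p3=1, p4=2, p5=4, p6=10, p7=3)
step 4: fire α:  (p0=5, p1=4, p2=2, p3=1, p4=2, p5=4, p6=10, p7=3) → (p0=6, p1=4, p2=2, p3=0, p4=2, p5=4, p6=13, p7=3)
step 5: fire β:  (p0=6, p1=4, p2=2, p3=0, p4=2, p5=4, p6=13, p7=3) → (p0=6, p1=2, p2=2, p3=0, p4=2, p5=5, p6=10, p7=3)
step 6: fire β:  (p0=6, p1=2, p2=2, p3=0, p4=2, p5=5, p6=10, p7=3) → (p0=6, p1=0, p2=2, p3=0, p4=2, p5=6, p6=7, p7=3)

(p0=6, p1=0, p2=2, p3=0, p4=2, p5=6, p6=7, p7=3)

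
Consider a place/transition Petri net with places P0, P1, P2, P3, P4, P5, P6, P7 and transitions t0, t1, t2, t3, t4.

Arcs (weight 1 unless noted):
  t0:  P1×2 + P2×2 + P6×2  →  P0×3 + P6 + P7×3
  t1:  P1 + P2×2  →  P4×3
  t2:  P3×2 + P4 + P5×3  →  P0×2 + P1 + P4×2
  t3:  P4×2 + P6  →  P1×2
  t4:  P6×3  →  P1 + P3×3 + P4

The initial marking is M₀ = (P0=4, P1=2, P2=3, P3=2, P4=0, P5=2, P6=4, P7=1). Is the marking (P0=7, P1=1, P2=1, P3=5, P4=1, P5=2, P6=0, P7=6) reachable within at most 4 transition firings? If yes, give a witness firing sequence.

NO — not reachable within 4 firings

depth 0: 1 marking
depth 1: 4 markings reached so far
depth 2: 7 markings reached so far
depth 3: 8 markings reached so far
depth 4: 8 markings reached so far
(frontier empty at depth 4; search complete)
target is not among the 8 markings reachable within 4 steps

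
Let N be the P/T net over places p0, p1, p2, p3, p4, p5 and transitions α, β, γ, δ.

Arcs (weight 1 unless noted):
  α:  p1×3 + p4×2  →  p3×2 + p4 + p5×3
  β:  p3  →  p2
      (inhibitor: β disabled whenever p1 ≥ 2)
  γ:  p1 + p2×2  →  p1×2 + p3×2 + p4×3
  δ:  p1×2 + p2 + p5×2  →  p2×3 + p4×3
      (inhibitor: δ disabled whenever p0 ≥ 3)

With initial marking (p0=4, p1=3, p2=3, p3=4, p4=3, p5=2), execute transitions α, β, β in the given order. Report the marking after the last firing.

(p0=4, p1=0, p2=5, p3=4, p4=2, p5=5)

step 1: fire α:  (p0=4, p1=3, p2=3, p3=4, p4=3, p5=2) → (p0=4, p1=0, p2=3, p3=6, p4=2, p5=5)
step 2: fire β:  (p0=4, p1=0, p2=3, p3=6, p4=2, p5=5) → (p0=4, p1=0, p2=4, p3=5, p4=2, p5=5)
step 3: fire β:  (p0=4, p1=0, p2=4, p3=5, p4=2, p5=5) → (p0=4, p1=0, p2=5, p3=4, p4=2, p5=5)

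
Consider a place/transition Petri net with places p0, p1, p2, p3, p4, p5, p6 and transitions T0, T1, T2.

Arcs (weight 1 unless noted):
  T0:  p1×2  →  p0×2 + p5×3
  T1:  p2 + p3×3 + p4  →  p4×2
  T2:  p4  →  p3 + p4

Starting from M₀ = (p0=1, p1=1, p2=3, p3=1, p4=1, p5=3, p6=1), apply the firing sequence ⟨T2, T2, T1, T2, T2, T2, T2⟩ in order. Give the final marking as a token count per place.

(p0=1, p1=1, p2=2, p3=4, p4=2, p5=3, p6=1)

step 1: fire T2:  (p0=1, p1=1, p2=3, p3=1, p4=1, p5=3, p6=1) → (p0=1, p1=1, p2=3, p3=2, p4=1, p5=3, p6=1)
step 2: fire T2:  (p0=1, p1=1, p2=3, p3=2, p4=1, p5=3, p6=1) → (p0=1, p1=1, p2=3, p3=3, p4=1, p5=3, p6=1)
step 3: fire T1:  (p0=1, p1=1, p2=3, p3=3, p4=1, p5=3, p6=1) → (p0=1, p1=1, p2=2, p3=0, p4=2, p5=3, p6=1)
step 4: fire T2:  (p0=1, p1=1, p2=2, p3=0, p4=2, p5=3, p6=1) → (p0=1, p1=1, p2=2, p3=1, p4=2, p5=3, p6=1)
step 5: fire T2:  (p0=1, p1=1, p2=2, p3=1, p4=2, p5=3, p6=1) → (p0=1, p1=1, p2=2, p3=2, p4=2, p5=3, p6=1)
step 6: fire T2:  (p0=1, p1=1, p2=2, p3=2, p4=2, p5=3, p6=1) → (p0=1, p1=1, p2=2, p3=3, p4=2, p5=3, p6=1)
step 7: fire T2:  (p0=1, p1=1, p2=2, p3=3, p4=2, p5=3, p6=1) → (p0=1, p1=1, p2=2, p3=4, p4=2, p5=3, p6=1)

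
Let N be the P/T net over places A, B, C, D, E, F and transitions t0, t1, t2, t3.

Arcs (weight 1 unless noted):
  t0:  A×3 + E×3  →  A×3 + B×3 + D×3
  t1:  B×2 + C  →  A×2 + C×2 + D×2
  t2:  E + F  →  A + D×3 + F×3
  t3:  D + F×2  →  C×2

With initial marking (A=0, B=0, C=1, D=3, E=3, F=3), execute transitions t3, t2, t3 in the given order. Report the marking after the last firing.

(A=1, B=0, C=5, D=4, E=2, F=1)

step 1: fire t3:  (A=0, B=0, C=1, D=3, E=3, F=3) → (A=0, B=0, C=3, D=2, E=3, F=1)
step 2: fire t2:  (A=0, B=0, C=3, D=2, E=3, F=1) → (A=1, B=0, C=3, D=5, E=2, F=3)
step 3: fire t3:  (A=1, B=0, C=3, D=5, E=2, F=3) → (A=1, B=0, C=5, D=4, E=2, F=1)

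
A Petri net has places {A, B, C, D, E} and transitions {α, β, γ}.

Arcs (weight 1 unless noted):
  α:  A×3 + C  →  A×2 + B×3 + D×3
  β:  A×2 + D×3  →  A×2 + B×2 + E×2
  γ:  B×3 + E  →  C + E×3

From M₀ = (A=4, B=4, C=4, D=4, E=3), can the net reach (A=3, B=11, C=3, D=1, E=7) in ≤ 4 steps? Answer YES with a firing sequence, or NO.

YES — reachable via ⟨α, β, β⟩ (3 firings)

step 1: fire α:  (A=4, B=4, C=4, D=4, E=3) → (A=3, B=7, C=3, D=7, E=3)
step 2: fire β:  (A=3, B=7, C=3, D=7, E=3) → (A=3, B=9, C=3, D=4, E=5)
step 3: fire β:  (A=3, B=9, C=3, D=4, E=5) → (A=3, B=11, C=3, D=1, E=7)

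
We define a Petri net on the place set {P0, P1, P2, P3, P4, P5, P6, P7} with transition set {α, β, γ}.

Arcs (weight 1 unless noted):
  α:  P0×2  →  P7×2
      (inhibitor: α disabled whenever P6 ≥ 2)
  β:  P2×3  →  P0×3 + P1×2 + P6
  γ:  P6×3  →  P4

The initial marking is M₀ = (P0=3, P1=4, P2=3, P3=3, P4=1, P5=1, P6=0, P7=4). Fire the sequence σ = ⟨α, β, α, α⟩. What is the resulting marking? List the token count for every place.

(P0=0, P1=6, P2=0, P3=3, P4=1, P5=1, P6=1, P7=10)

step 1: fire α:  (P0=3, P1=4, P2=3, P3=3, P4=1, P5=1, P6=0, P7=4) → (P0=1, P1=4, P2=3, P3=3, P4=1, P5=1, P6=0, P7=6)
step 2: fire β:  (P0=1, P1=4, P2=3, P3=3, P4=1, P5=1, P6=0, P7=6) → (P0=4, P1=6, P2=0, P3=3, P4=1, P5=1, P6=1, P7=6)
step 3: fire α:  (P0=4, P1=6, P2=0, P3=3, P4=1, P5=1, P6=1, P7=6) → (P0=2, P1=6, P2=0, P3=3, P4=1, P5=1, P6=1, P7=8)
step 4: fire α:  (P0=2, P1=6, P2=0, P3=3, P4=1, P5=1, P6=1, P7=8) → (P0=0, P1=6, P2=0, P3=3, P4=1, P5=1, P6=1, P7=10)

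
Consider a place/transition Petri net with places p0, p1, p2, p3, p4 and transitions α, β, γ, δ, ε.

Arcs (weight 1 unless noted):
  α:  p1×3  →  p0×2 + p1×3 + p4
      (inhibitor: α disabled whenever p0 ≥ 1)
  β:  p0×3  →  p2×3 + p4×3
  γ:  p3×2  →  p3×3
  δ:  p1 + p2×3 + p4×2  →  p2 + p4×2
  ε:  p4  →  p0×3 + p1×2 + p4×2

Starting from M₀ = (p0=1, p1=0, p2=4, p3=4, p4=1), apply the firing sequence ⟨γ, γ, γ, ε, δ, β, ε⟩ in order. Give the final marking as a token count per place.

(p0=4, p1=3, p2=5, p3=7, p4=6)

step 1: fire γ:  (p0=1, p1=0, p2=4, p3=4, p4=1) → (p0=1, p1=0, p2=4, p3=5, p4=1)
step 2: fire γ:  (p0=1, p1=0, p2=4, p3=5, p4=1) → (p0=1, p1=0, p2=4, p3=6, p4=1)
step 3: fire γ:  (p0=1, p1=0, p2=4, p3=6, p4=1) → (p0=1, p1=0, p2=4, p3=7, p4=1)
step 4: fire ε:  (p0=1, p1=0, p2=4, p3=7, p4=1) → (p0=4, p1=2, p2=4, p3=7, p4=2)
step 5: fire δ:  (p0=4, p1=2, p2=4, p3=7, p4=2) → (p0=4, p1=1, p2=2, p3=7, p4=2)
step 6: fire β:  (p0=4, p1=1, p2=2, p3=7, p4=2) → (p0=1, p1=1, p2=5, p3=7, p4=5)
step 7: fire ε:  (p0=1, p1=1, p2=5, p3=7, p4=5) → (p0=4, p1=3, p2=5, p3=7, p4=6)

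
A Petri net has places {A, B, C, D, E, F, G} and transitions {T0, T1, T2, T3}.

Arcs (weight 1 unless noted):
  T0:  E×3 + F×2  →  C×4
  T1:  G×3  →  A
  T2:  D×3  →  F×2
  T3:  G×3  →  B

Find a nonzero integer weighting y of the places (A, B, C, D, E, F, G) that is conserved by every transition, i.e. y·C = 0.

y = (A:0, B:0, C:3, D:0, E:4, F:0, G:0)

Incidence matrix C (rows=places, cols=transitions):
       T0   T1   T2   T3
    A   0    1    0    0
    B   0    0    0    1
    C   4    0    0    0
    D   0    0   -3    0
    E  -3    0    0    0
    F  -2    0    2    0
    G   0   -3    0   -3

Candidate y = [0, 0, 3, 0, 4, 0, 0]; check y·C column-wise:
  col T0: 3·4 + 4·-3 + 0·-2 = 0
  col T1: 0·1 + 3·0 + 4·0 + 0·-3 = 0
  col T2: 3·0 + 0·-3 + 4·0 + 0·2 = 0
  col T3: 0·1 + 3·0 + 4·0 + 0·-3 = 0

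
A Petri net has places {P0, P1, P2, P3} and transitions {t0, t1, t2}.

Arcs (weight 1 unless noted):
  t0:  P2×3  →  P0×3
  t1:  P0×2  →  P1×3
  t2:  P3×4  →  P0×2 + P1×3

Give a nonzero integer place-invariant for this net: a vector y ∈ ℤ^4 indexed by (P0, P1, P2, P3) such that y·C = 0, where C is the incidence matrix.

Incidence matrix C (rows=places, cols=transitions):
       t0   t1   t2
   P0   3   -2    2
   P1   0    3    3
   P2  -3    0    0
   P3   0    0   -4

Candidate y = [3, 2, 3, 3]; check y·C column-wise:
  col t0: 3·3 + 2·0 + 3·-3 + 3·0 = 0
  col t1: 3·-2 + 2·3 + 3·0 + 3·0 = 0
  col t2: 3·2 + 2·3 + 3·0 + 3·-4 = 0

y = (P0:3, P1:2, P2:3, P3:3)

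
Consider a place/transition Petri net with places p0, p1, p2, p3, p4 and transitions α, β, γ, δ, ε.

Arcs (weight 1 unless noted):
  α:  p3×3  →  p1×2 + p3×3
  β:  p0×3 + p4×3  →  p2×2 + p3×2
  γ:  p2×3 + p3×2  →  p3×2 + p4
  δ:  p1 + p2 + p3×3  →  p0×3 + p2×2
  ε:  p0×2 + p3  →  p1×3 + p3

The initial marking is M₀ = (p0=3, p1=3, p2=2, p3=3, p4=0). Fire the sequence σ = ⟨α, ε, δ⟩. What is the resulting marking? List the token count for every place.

step 1: fire α:  (p0=3, p1=3, p2=2, p3=3, p4=0) → (p0=3, p1=5, p2=2, p3=3, p4=0)
step 2: fire ε:  (p0=3, p1=5, p2=2, p3=3, p4=0) → (p0=1, p1=8, p2=2, p3=3, p4=0)
step 3: fire δ:  (p0=1, p1=8, p2=2, p3=3, p4=0) → (p0=4, p1=7, p2=3, p3=0, p4=0)

(p0=4, p1=7, p2=3, p3=0, p4=0)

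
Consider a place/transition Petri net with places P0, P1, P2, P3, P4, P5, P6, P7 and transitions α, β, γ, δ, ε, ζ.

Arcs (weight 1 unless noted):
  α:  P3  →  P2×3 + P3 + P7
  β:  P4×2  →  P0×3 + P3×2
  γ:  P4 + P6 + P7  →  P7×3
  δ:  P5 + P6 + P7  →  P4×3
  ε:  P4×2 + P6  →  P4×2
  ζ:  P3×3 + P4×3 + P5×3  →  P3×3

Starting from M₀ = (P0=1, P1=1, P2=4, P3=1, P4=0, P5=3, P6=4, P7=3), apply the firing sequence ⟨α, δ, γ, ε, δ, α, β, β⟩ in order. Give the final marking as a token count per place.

(P0=7, P1=1, P2=10, P3=5, P4=1, P5=1, P6=0, P7=5)

step 1: fire α:  (P0=1, P1=1, P2=4, P3=1, P4=0, P5=3, P6=4, P7=3) → (P0=1, P1=1, P2=7, P3=1, P4=0, P5=3, P6=4, P7=4)
step 2: fire δ:  (P0=1, P1=1, P2=7, P3=1, P4=0, P5=3, P6=4, P7=4) → (P0=1, P1=1, P2=7, P3=1, P4=3, P5=2, P6=3, P7=3)
step 3: fire γ:  (P0=1, P1=1, P2=7, P3=1, P4=3, P5=2, P6=3, P7=3) → (P0=1, P1=1, P2=7, P3=1, P4=2, P5=2, P6=2, P7=5)
step 4: fire ε:  (P0=1, P1=1, P2=7, P3=1, P4=2, P5=2, P6=2, P7=5) → (P0=1, P1=1, P2=7, P3=1, P4=2, P5=2, P6=1, P7=5)
step 5: fire δ:  (P0=1, P1=1, P2=7, P3=1, P4=2, P5=2, P6=1, P7=5) → (P0=1, P1=1, P2=7, P3=1, P4=5, P5=1, P6=0, P7=4)
step 6: fire α:  (P0=1, P1=1, P2=7, P3=1, P4=5, P5=1, P6=0, P7=4) → (P0=1, P1=1, P2=10, P3=1, P4=5, P5=1, P6=0, P7=5)
step 7: fire β:  (P0=1, P1=1, P2=10, P3=1, P4=5, P5=1, P6=0, P7=5) → (P0=4, P1=1, P2=10, P3=3, P4=3, P5=1, P6=0, P7=5)
step 8: fire β:  (P0=4, P1=1, P2=10, P3=3, P4=3, P5=1, P6=0, P7=5) → (P0=7, P1=1, P2=10, P3=5, P4=1, P5=1, P6=0, P7=5)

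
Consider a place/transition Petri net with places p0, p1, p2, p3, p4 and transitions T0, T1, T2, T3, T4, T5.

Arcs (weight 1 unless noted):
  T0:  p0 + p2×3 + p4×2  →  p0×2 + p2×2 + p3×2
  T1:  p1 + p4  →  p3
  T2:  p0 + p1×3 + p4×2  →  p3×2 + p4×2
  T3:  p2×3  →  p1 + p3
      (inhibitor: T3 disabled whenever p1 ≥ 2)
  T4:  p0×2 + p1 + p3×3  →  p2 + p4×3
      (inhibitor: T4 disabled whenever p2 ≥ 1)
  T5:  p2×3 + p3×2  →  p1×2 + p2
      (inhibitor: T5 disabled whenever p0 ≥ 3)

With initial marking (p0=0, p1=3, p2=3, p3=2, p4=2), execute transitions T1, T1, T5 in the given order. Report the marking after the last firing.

(p0=0, p1=3, p2=1, p3=2, p4=0)

step 1: fire T1:  (p0=0, p1=3, p2=3, p3=2, p4=2) → (p0=0, p1=2, p2=3, p3=3, p4=1)
step 2: fire T1:  (p0=0, p1=2, p2=3, p3=3, p4=1) → (p0=0, p1=1, p2=3, p3=4, p4=0)
step 3: fire T5:  (p0=0, p1=1, p2=3, p3=4, p4=0) → (p0=0, p1=3, p2=1, p3=2, p4=0)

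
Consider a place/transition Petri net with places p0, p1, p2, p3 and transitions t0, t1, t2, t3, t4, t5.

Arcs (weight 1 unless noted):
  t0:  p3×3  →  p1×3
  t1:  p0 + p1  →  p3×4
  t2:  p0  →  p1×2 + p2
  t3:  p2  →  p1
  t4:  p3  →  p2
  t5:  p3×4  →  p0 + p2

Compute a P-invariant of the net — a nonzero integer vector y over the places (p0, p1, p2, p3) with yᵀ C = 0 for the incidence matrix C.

Incidence matrix C (rows=places, cols=transitions):
       t0   t1   t2   t3   t4   t5
   p0   0   -1   -1    0    0    1
   p1   3   -1    2    1    0    0
   p2   0    0    1   -1    1    1
   p3  -3    4    0    0   -1   -4

Candidate y = [3, 1, 1, 1]; check y·C column-wise:
  col t0: 3·0 + 1·3 + 1·0 + 1·-3 = 0
  col t1: 3·-1 + 1·-1 + 1·0 + 1·4 = 0
  col t2: 3·-1 + 1·2 + 1·1 + 1·0 = 0
  col t3: 3·0 + 1·1 + 1·-1 + 1·0 = 0
  col t4: 3·0 + 1·0 + 1·1 + 1·-1 = 0
  col t5: 3·1 + 1·0 + 1·1 + 1·-4 = 0

y = (p0:3, p1:1, p2:1, p3:1)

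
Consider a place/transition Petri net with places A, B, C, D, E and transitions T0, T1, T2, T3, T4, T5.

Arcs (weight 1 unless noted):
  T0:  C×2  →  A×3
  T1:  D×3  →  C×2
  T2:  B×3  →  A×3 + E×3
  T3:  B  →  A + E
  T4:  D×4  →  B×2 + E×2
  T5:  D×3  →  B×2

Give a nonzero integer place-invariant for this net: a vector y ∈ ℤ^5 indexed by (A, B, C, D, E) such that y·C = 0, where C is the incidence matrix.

y = (A:2, B:3, C:3, D:2, E:1)

Incidence matrix C (rows=places, cols=transitions):
       T0   T1   T2   T3   T4   T5
    A   3    0    3    1    0    0
    B   0    0   -3   -1    2    2
    C  -2    2    0    0    0    0
    D   0   -3    0    0   -4   -3
    E   0    0    3    1    2    0

Candidate y = [2, 3, 3, 2, 1]; check y·C column-wise:
  col T0: 2·3 + 3·0 + 3·-2 + 2·0 + 1·0 = 0
  col T1: 2·0 + 3·0 + 3·2 + 2·-3 + 1·0 = 0
  col T2: 2·3 + 3·-3 + 3·0 + 2·0 + 1·3 = 0
  col T3: 2·1 + 3·-1 + 3·0 + 2·0 + 1·1 = 0
  col T4: 2·0 + 3·2 + 3·0 + 2·-4 + 1·2 = 0
  col T5: 2·0 + 3·2 + 3·0 + 2·-3 + 1·0 = 0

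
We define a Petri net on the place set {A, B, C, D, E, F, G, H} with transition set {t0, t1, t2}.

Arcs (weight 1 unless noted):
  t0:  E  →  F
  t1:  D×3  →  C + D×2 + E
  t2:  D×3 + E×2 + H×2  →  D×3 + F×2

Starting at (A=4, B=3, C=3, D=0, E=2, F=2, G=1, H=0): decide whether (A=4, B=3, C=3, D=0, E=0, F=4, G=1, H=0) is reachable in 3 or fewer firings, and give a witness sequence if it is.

YES — reachable via ⟨t0, t0⟩ (2 firings)

step 1: fire t0:  (A=4, B=3, C=3, D=0, E=2, F=2, G=1, H=0) → (A=4, B=3, C=3, D=0, E=1, F=3, G=1, H=0)
step 2: fire t0:  (A=4, B=3, C=3, D=0, E=1, F=3, G=1, H=0) → (A=4, B=3, C=3, D=0, E=0, F=4, G=1, H=0)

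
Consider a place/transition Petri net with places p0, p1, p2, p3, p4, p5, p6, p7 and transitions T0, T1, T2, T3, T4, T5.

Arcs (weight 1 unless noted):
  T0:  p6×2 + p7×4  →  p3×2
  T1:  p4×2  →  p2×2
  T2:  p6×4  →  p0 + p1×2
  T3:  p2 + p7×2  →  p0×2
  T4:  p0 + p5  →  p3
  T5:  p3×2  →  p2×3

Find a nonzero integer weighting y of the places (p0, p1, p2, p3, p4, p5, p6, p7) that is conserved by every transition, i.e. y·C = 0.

y = (p0:2, p1:11, p2:4, p3:6, p4:4, p5:4, p6:6, p7:0)

Incidence matrix C (rows=places, cols=transitions):
       T0   T1   T2   T3   T4   T5
   p0   0    0    1    2   -1    0
   p1   0    0    2    0    0    0
   p2   0    2    0   -1    0    3
   p3   2    0    0    0    1   -2
   p4   0   -2    0    0    0    0
   p5   0    0    0    0   -1    0
   p6  -2    0   -4    0    0    0
   p7  -4    0    0   -2    0    0

Candidate y = [2, 11, 4, 6, 4, 4, 6, 0]; check y·C column-wise:
  col T0: 2·0 + 11·0 + 4·0 + 6·2 + 4·0 + 4·0 + 6·-2 + 0·-4 = 0
  col T1: 2·0 + 11·0 + 4·2 + 6·0 + 4·-2 + 4·0 + 6·0 = 0
  col T2: 2·1 + 11·2 + 4·0 + 6·0 + 4·0 + 4·0 + 6·-4 = 0
  col T3: 2·2 + 11·0 + 4·-1 + 6·0 + 4·0 + 4·0 + 6·0 + 0·-2 = 0
  col T4: 2·-1 + 11·0 + 4·0 + 6·1 + 4·0 + 4·-1 + 6·0 = 0
  col T5: 2·0 + 11·0 + 4·3 + 6·-2 + 4·0 + 4·0 + 6·0 = 0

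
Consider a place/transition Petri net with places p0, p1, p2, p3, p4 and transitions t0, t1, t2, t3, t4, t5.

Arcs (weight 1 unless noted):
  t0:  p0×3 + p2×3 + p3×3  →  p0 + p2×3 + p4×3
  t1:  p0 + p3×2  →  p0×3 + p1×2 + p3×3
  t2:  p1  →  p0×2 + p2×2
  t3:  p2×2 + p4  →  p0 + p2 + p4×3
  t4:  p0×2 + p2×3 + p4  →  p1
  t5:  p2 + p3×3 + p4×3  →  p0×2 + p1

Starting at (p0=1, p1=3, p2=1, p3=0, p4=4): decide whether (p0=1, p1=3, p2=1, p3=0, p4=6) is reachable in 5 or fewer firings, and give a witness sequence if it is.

depth 0: 1 marking
depth 1: 2 markings reached so far
depth 2: 5 markings reached so far
depth 3: 9 markings reached so far
depth 4: 13 markings reached so far
depth 5: 19 markings reached so far
target is not among the 19 markings reachable within 5 steps

NO — not reachable within 5 firings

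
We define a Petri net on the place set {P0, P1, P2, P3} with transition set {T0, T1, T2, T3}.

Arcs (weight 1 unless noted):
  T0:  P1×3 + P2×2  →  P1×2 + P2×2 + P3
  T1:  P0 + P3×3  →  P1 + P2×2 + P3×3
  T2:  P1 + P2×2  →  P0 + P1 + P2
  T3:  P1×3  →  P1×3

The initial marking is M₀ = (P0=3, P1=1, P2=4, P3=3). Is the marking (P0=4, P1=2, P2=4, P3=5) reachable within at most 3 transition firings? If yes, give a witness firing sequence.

depth 0: 1 marking
depth 1: 3 markings reached so far
depth 2: 6 markings reached so far
depth 3: 11 markings reached so far
target is not among the 11 markings reachable within 3 steps

NO — not reachable within 3 firings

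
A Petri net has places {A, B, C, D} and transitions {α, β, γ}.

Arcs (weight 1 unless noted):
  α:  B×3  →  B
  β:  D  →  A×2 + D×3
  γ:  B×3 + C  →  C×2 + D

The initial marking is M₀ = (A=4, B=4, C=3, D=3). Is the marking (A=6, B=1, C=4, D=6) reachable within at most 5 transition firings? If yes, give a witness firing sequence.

step 1: fire β:  (A=4, B=4, C=3, D=3) → (A=6, B=4, C=3, D=5)
step 2: fire γ:  (A=6, B=4, C=3, D=5) → (A=6, B=1, C=4, D=6)

YES — reachable via ⟨β, γ⟩ (2 firings)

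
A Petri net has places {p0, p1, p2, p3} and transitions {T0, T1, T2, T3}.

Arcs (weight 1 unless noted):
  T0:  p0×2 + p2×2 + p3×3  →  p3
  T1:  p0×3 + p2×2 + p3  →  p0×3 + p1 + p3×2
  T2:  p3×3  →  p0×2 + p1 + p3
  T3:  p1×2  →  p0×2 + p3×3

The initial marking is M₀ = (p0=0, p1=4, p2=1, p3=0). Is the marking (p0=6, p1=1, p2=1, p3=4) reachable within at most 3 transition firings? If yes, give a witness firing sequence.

YES — reachable via ⟨T3, T2, T3⟩ (3 firings)

step 1: fire T3:  (p0=0, p1=4, p2=1, p3=0) → (p0=2, p1=2, p2=1, p3=3)
step 2: fire T2:  (p0=2, p1=2, p2=1, p3=3) → (p0=4, p1=3, p2=1, p3=1)
step 3: fire T3:  (p0=4, p1=3, p2=1, p3=1) → (p0=6, p1=1, p2=1, p3=4)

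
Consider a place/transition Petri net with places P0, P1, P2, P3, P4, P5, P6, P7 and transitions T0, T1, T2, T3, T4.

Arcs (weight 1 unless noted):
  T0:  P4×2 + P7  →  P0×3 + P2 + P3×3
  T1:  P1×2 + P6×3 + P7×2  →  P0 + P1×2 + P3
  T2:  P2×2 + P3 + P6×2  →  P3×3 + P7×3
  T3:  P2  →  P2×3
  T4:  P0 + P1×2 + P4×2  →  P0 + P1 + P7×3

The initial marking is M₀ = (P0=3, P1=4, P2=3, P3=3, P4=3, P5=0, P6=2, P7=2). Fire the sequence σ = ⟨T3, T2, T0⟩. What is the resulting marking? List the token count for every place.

step 1: fire T3:  (P0=3, P1=4, P2=3, P3=3, P4=3, P5=0, P6=2, P7=2) → (P0=3, P1=4, P2=5, P3=3, P4=3, P5=0, P6=2, P7=2)
step 2: fire T2:  (P0=3, P1=4, P2=5, P3=3, P4=3, P5=0, P6=2, P7=2) → (P0=3, P1=4, P2=3, P3=5, P4=3, P5=0, P6=0, P7=5)
step 3: fire T0:  (P0=3, P1=4, P2=3, P3=5, P4=3, P5=0, P6=0, P7=5) → (P0=6, P1=4, P2=4, P3=8, P4=1, P5=0, P6=0, P7=4)

(P0=6, P1=4, P2=4, P3=8, P4=1, P5=0, P6=0, P7=4)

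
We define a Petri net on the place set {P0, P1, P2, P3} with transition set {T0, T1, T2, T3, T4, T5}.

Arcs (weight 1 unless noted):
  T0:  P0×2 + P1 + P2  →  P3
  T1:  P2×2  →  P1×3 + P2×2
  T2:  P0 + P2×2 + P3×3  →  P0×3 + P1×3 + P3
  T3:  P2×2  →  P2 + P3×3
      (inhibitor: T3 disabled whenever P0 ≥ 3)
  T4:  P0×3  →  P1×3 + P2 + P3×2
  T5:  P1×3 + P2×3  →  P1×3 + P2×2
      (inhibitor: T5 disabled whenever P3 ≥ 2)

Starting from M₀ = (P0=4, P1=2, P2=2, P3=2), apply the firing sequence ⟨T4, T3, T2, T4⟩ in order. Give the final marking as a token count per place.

step 1: fire T4:  (P0=4, P1=2, P2=2, P3=2) → (P0=1, P1=5, P2=3, P3=4)
step 2: fire T3:  (P0=1, P1=5, P2=3, P3=4) → (P0=1, P1=5, P2=2, P3=7)
step 3: fire T2:  (P0=1, P1=5, P2=2, P3=7) → (P0=3, P1=8, P2=0, P3=5)
step 4: fire T4:  (P0=3, P1=8, P2=0, P3=5) → (P0=0, P1=11, P2=1, P3=7)

(P0=0, P1=11, P2=1, P3=7)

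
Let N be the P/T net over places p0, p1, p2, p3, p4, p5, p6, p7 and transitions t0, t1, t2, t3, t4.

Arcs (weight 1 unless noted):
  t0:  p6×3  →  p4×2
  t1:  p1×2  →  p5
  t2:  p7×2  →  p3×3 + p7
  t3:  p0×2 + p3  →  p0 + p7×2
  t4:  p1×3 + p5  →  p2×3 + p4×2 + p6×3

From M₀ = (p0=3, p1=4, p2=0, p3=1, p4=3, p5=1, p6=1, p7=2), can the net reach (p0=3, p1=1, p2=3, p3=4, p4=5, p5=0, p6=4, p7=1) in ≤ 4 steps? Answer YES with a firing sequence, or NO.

YES — reachable via ⟨t2, t4⟩ (2 firings)

step 1: fire t2:  (p0=3, p1=4, p2=0, p3=1, p4=3, p5=1, p6=1, p7=2) → (p0=3, p1=4, p2=0, p3=4, p4=3, p5=1, p6=1, p7=1)
step 2: fire t4:  (p0=3, p1=4, p2=0, p3=4, p4=3, p5=1, p6=1, p7=1) → (p0=3, p1=1, p2=3, p3=4, p4=5, p5=0, p6=4, p7=1)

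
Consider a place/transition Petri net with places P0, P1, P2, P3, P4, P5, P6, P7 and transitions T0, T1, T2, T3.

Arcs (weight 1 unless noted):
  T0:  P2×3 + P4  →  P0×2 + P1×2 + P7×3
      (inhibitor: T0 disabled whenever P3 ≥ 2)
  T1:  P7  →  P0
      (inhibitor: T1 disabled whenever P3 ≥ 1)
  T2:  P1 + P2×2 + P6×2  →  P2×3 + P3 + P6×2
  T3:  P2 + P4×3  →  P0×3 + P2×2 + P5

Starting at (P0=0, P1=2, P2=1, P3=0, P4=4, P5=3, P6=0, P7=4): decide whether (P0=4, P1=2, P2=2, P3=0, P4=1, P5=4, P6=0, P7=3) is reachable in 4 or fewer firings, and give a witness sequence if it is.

step 1: fire T1:  (P0=0, P1=2, P2=1, P3=0, P4=4, P5=3, P6=0, P7=4) → (P0=1, P1=2, P2=1, P3=0, P4=4, P5=3, P6=0, P7=3)
step 2: fire T3:  (P0=1, P1=2, P2=1, P3=0, P4=4, P5=3, P6=0, P7=3) → (P0=4, P1=2, P2=2, P3=0, P4=1, P5=4, P6=0, P7=3)

YES — reachable via ⟨T1, T3⟩ (2 firings)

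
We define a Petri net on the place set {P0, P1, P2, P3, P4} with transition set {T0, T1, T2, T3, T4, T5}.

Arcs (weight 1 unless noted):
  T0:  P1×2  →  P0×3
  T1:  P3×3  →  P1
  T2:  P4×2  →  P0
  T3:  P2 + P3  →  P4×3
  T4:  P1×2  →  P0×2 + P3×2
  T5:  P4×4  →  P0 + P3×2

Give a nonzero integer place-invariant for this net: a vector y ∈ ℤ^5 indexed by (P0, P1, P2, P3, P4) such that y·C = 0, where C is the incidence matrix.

y = (P0:2, P1:3, P2:2, P3:1, P4:1)

Incidence matrix C (rows=places, cols=transitions):
       T0   T1   T2   T3   T4   T5
   P0   3    0    1    0    2    1
   P1  -2    1    0    0   -2    0
   P2   0    0    0   -1    0    0
   P3   0   -3    0   -1    2    2
   P4   0    0   -2    3    0   -4

Candidate y = [2, 3, 2, 1, 1]; check y·C column-wise:
  col T0: 2·3 + 3·-2 + 2·0 + 1·0 + 1·0 = 0
  col T1: 2·0 + 3·1 + 2·0 + 1·-3 + 1·0 = 0
  col T2: 2·1 + 3·0 + 2·0 + 1·0 + 1·-2 = 0
  col T3: 2·0 + 3·0 + 2·-1 + 1·-1 + 1·3 = 0
  col T4: 2·2 + 3·-2 + 2·0 + 1·2 + 1·0 = 0
  col T5: 2·1 + 3·0 + 2·0 + 1·2 + 1·-4 = 0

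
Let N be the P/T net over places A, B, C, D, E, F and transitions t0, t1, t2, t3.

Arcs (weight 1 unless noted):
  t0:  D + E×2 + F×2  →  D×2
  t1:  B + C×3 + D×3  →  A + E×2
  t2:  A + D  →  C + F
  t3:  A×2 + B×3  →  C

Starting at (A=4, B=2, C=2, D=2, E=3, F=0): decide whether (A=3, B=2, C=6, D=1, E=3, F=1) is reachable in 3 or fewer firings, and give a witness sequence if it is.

NO — not reachable within 3 firings

depth 0: 1 marking
depth 1: 2 markings reached so far
depth 2: 3 markings reached so far
depth 3: 3 markings reached so far
(frontier empty at depth 3; search complete)
target is not among the 3 markings reachable within 3 steps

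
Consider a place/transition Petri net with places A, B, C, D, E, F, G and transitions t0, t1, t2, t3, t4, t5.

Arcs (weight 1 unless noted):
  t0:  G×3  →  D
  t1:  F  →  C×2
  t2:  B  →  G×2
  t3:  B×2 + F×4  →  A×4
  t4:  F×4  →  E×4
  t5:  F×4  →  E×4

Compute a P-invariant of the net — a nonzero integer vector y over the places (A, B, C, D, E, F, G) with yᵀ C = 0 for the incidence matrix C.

Incidence matrix C (rows=places, cols=transitions):
       t0   t1   t2   t3   t4   t5
    A   0    0    0    4    0    0
    B   0    0   -1   -2    0    0
    C   0    2    0    0    0    0
    D   1    0    0    0    0    0
    E   0    0    0    0    4    4
    F   0   -1    0   -4   -4   -4
    G  -3    0    2    0    0    0

Candidate y = [2, 0, 1, 0, 2, 2, 0]; check y·C column-wise:
  col t0: 2·0 + 1·0 + 0·1 + 2·0 + 2·0 + 0·-3 = 0
  col t1: 2·0 + 1·2 + 2·0 + 2·-1 = 0
  col t2: 2·0 + 0·-1 + 1·0 + 2·0 + 2·0 + 0·2 = 0
  col t3: 2·4 + 0·-2 + 1·0 + 2·0 + 2·-4 = 0
  col t4: 2·0 + 1·0 + 2·4 + 2·-4 = 0
  col t5: 2·0 + 1·0 + 2·4 + 2·-4 = 0

y = (A:2, B:0, C:1, D:0, E:2, F:2, G:0)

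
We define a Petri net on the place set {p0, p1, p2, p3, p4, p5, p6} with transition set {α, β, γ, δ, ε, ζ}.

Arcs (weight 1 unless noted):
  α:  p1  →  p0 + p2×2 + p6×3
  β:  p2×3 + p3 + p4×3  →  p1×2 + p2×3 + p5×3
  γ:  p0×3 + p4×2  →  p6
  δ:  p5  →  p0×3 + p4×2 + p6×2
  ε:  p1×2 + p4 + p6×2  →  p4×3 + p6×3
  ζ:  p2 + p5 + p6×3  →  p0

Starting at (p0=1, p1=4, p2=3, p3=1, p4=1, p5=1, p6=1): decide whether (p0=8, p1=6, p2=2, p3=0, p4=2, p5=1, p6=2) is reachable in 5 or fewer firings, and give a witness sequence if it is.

step 1: fire δ:  (p0=1, p1=4, p2=3, p3=1, p4=1, p5=1, p6=1) → (p0=4, p1=4, p2=3, p3=1, p4=3, p5=0, p6=3)
step 2: fire β:  (p0=4, p1=4, p2=3, p3=1, p4=3, p5=0, p6=3) → (p0=4, p1=6, p2=3, p3=0, p4=0, p5=3, p6=3)
step 3: fire δ:  (p0=4, p1=6, p2=3, p3=0, p4=0, p5=3, p6=3) → (p0=7, p1=6, p2=3, p3=0, p4=2, p5=2, p6=5)
step 4: fire ζ:  (p0=7, p1=6, p2=3, p3=0, p4=2, p5=2, p6=5) → (p0=8, p1=6, p2=2, p3=0, p4=2, p5=1, p6=2)

YES — reachable via ⟨δ, β, δ, ζ⟩ (4 firings)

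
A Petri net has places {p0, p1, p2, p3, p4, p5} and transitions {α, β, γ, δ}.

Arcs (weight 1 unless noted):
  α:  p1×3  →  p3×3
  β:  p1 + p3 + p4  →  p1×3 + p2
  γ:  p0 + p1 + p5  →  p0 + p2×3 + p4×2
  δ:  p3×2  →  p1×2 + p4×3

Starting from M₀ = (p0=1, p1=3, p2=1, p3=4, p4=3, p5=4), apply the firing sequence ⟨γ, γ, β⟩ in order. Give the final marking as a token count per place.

step 1: fire γ:  (p0=1, p1=3, p2=1, p3=4, p4=3, p5=4) → (p0=1, p1=2, p2=4, p3=4, p4=5, p5=3)
step 2: fire γ:  (p0=1, p1=2, p2=4, p3=4, p4=5, p5=3) → (p0=1, p1=1, p2=7, p3=4, p4=7, p5=2)
step 3: fire β:  (p0=1, p1=1, p2=7, p3=4, p4=7, p5=2) → (p0=1, p1=3, p2=8, p3=3, p4=6, p5=2)

(p0=1, p1=3, p2=8, p3=3, p4=6, p5=2)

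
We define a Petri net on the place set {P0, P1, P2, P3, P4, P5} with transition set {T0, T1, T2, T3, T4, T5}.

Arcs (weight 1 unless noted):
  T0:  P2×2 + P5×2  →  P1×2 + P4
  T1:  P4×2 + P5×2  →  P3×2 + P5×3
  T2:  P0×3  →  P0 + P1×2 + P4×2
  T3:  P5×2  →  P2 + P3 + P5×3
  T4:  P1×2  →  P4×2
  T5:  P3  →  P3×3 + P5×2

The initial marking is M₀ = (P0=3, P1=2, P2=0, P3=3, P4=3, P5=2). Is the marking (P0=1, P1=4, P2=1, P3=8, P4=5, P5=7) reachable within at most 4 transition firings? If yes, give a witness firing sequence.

YES — reachable via ⟨T2, T3, T5, T5⟩ (4 firings)

step 1: fire T2:  (P0=3, P1=2, P2=0, P3=3, P4=3, P5=2) → (P0=1, P1=4, P2=0, P3=3, P4=5, P5=2)
step 2: fire T3:  (P0=1, P1=4, P2=0, P3=3, P4=5, P5=2) → (P0=1, P1=4, P2=1, P3=4, P4=5, P5=3)
step 3: fire T5:  (P0=1, P1=4, P2=1, P3=4, P4=5, P5=3) → (P0=1, P1=4, P2=1, P3=6, P4=5, P5=5)
step 4: fire T5:  (P0=1, P1=4, P2=1, P3=6, P4=5, P5=5) → (P0=1, P1=4, P2=1, P3=8, P4=5, P5=7)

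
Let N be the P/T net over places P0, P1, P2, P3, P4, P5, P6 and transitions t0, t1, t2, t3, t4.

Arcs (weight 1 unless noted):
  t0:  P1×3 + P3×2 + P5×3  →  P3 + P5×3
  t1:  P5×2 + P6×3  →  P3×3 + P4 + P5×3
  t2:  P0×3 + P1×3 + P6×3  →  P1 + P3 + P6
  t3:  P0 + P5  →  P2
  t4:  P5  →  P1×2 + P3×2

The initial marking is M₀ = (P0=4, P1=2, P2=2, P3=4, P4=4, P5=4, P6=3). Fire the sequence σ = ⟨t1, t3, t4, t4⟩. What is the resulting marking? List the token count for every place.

(P0=3, P1=6, P2=3, P3=11, P4=5, P5=2, P6=0)

step 1: fire t1:  (P0=4, P1=2, P2=2, P3=4, P4=4, P5=4, P6=3) → (P0=4, P1=2, P2=2, P3=7, P4=5, P5=5, P6=0)
step 2: fire t3:  (P0=4, P1=2, P2=2, P3=7, P4=5, P5=5, P6=0) → (P0=3, P1=2, P2=3, P3=7, P4=5, P5=4, P6=0)
step 3: fire t4:  (P0=3, P1=2, P2=3, P3=7, P4=5, P5=4, P6=0) → (P0=3, P1=4, P2=3, P3=9, P4=5, P5=3, P6=0)
step 4: fire t4:  (P0=3, P1=4, P2=3, P3=9, P4=5, P5=3, P6=0) → (P0=3, P1=6, P2=3, P3=11, P4=5, P5=2, P6=0)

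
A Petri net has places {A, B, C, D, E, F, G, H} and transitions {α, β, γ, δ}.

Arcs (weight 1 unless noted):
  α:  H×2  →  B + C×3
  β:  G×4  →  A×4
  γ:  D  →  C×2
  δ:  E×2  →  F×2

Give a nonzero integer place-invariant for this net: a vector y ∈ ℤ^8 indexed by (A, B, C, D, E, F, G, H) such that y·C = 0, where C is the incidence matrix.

Incidence matrix C (rows=places, cols=transitions):
        α    β    γ    δ
    A   0    4    0    0
    B   1    0    0    0
    C   3    0    2    0
    D   0    0   -1    0
    E   0    0    0   -2
    F   0    0    0    2
    G   0   -4    0    0
    H  -2    0    0    0

Candidate y = [0, 3, -1, -2, 0, 0, 0, 0]; check y·C column-wise:
  col α: 3·1 + -1·3 + -2·0 + 0·-2 = 0
  col β: 0·4 + 3·0 + -1·0 + -2·0 + 0·-4 = 0
  col γ: 3·0 + -1·2 + -2·-1 = 0
  col δ: 3·0 + -1·0 + -2·0 + 0·-2 + 0·2 = 0

y = (A:0, B:3, C:-1, D:-2, E:0, F:0, G:0, H:0)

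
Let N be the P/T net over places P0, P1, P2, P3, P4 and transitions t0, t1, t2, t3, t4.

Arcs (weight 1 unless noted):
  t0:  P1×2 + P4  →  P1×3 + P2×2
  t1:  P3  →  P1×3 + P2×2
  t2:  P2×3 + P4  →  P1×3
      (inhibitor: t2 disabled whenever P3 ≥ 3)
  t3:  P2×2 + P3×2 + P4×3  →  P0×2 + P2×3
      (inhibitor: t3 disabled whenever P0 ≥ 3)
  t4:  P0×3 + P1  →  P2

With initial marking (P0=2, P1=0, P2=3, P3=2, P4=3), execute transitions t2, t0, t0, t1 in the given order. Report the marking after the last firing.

step 1: fire t2:  (P0=2, P1=0, P2=3, P3=2, P4=3) → (P0=2, P1=3, P2=0, P3=2, P4=2)
step 2: fire t0:  (P0=2, P1=3, P2=0, P3=2, P4=2) → (P0=2, P1=4, P2=2, P3=2, P4=1)
step 3: fire t0:  (P0=2, P1=4, P2=2, P3=2, P4=1) → (P0=2, P1=5, P2=4, P3=2, P4=0)
step 4: fire t1:  (P0=2, P1=5, P2=4, P3=2, P4=0) → (P0=2, P1=8, P2=6, P3=1, P4=0)

(P0=2, P1=8, P2=6, P3=1, P4=0)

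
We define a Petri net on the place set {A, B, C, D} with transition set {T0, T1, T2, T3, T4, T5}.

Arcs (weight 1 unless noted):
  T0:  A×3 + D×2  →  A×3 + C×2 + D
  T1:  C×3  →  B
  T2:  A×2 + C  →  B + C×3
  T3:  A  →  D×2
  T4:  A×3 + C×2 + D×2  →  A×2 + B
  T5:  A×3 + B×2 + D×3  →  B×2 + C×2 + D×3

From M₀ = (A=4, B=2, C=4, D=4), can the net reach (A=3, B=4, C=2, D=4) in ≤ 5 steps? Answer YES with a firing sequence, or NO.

YES — reachable via ⟨T0, T0, T1, T1, T3⟩ (5 firings)

step 1: fire T0:  (A=4, B=2, C=4, D=4) → (A=4, B=2, C=6, D=3)
step 2: fire T0:  (A=4, B=2, C=6, D=3) → (A=4, B=2, C=8, D=2)
step 3: fire T1:  (A=4, B=2, C=8, D=2) → (A=4, B=3, C=5, D=2)
step 4: fire T1:  (A=4, B=3, C=5, D=2) → (A=4, B=4, C=2, D=2)
step 5: fire T3:  (A=4, B=4, C=2, D=2) → (A=3, B=4, C=2, D=4)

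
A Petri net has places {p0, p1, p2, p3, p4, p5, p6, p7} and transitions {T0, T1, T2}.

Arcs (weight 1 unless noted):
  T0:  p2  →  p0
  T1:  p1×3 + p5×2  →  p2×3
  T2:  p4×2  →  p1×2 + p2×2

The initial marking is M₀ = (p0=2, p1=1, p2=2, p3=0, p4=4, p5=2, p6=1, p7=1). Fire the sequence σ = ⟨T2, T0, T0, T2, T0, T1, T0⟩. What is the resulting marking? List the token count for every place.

(p0=6, p1=2, p2=5, p3=0, p4=0, p5=0, p6=1, p7=1)

step 1: fire T2:  (p0=2, p1=1, p2=2, p3=0, p4=4, p5=2, p6=1, p7=1) → (p0=2, p1=3, p2=4, p3=0, p4=2, p5=2, p6=1, p7=1)
step 2: fire T0:  (p0=2, p1=3, p2=4, p3=0, p4=2, p5=2, p6=1, p7=1) → (p0=3, p1=3, p2=3, p3=0, p4=2, p5=2, p6=1, p7=1)
step 3: fire T0:  (p0=3, p1=3, p2=3, p3=0, p4=2, p5=2, p6=1, p7=1) → (p0=4, p1=3, p2=2, p3=0, p4=2, p5=2, p6=1, p7=1)
step 4: fire T2:  (p0=4, p1=3, p2=2, p3=0, p4=2, p5=2, p6=1, p7=1) → (p0=4, p1=5, p2=4, p3=0, p4=0, p5=2, p6=1, p7=1)
step 5: fire T0:  (p0=4, p1=5, p2=4, p3=0, p4=0, p5=2, p6=1, p7=1) → (p0=5, p1=5, p2=3, p3=0, p4=0, p5=2, p6=1, p7=1)
step 6: fire T1:  (p0=5, p1=5, p2=3, p3=0, p4=0, p5=2, p6=1, p7=1) → (p0=5, p1=2, p2=6, p3=0, p4=0, p5=0, p6=1, p7=1)
step 7: fire T0:  (p0=5, p1=2, p2=6, p3=0, p4=0, p5=0, p6=1, p7=1) → (p0=6, p1=2, p2=5, p3=0, p4=0, p5=0, p6=1, p7=1)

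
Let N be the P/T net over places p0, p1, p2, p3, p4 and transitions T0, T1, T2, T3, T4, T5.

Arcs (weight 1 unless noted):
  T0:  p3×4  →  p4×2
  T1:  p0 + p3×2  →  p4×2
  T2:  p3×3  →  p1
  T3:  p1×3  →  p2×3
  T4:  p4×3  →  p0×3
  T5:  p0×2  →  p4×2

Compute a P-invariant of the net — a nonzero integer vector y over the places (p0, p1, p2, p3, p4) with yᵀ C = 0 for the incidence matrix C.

y = (p0:2, p1:3, p2:3, p3:1, p4:2)

Incidence matrix C (rows=places, cols=transitions):
       T0   T1   T2   T3   T4   T5
   p0   0   -1    0    0    3   -2
   p1   0    0    1   -3    0    0
   p2   0    0    0    3    0    0
   p3  -4   -2   -3    0    0    0
   p4   2    2    0    0   -3    2

Candidate y = [2, 3, 3, 1, 2]; check y·C column-wise:
  col T0: 2·0 + 3·0 + 3·0 + 1·-4 + 2·2 = 0
  col T1: 2·-1 + 3·0 + 3·0 + 1·-2 + 2·2 = 0
  col T2: 2·0 + 3·1 + 3·0 + 1·-3 + 2·0 = 0
  col T3: 2·0 + 3·-3 + 3·3 + 1·0 + 2·0 = 0
  col T4: 2·3 + 3·0 + 3·0 + 1·0 + 2·-3 = 0
  col T5: 2·-2 + 3·0 + 3·0 + 1·0 + 2·2 = 0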